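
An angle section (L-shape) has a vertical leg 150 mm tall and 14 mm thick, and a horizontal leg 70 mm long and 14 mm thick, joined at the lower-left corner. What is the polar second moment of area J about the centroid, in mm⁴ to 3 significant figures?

Treat the section as a set of non-overlapping primitives; coordinates are from the bounding-box lower-left.
Vertical leg: 14 × 150, A = 2 100 mm², y = 75 mm, Ī = 3 937 500 mm⁴.
Horizontal leg (remainder): 56 × 14, A = 784 mm², y = 7 mm, Ī = 12 805 mm⁴.
Centroid: ȳ = ΣA·y / ΣA = 56.515 mm.
Transfer each piece to the centroidal x-axis using Ī + A·d² with d = y − 56.515:
  vertical leg: d = 18.485 mm → contributes +4 655 094 mm⁴
  horizontal leg (remainder): d = -49.515 mm → contributes +1 934 932 mm⁴
Total I = 6 590 026 mm⁴.
For the y-axis: x̄ = 16.515 mm.
Repeating about the centroidal y-axis gives I_y = 938 506 mm⁴.
Polar second moment: J = I_x + I_y = 7 528 531 mm⁴.

J ≈ 7.53 × 10⁶ mm⁴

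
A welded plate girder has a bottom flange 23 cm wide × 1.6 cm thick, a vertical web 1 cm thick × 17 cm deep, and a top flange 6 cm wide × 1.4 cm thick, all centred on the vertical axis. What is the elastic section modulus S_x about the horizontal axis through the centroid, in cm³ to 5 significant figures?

Split into non-overlapping primitives; take the origin at the lower-left of the bounding box.
Bottom plate: 23 × 1.6, A = 36.8 cm², y = 0.8 cm, Ī = 7.850667 cm⁴.
Web plate: 1 × 17, A = 17 cm², y = 10.1 cm, Ī = 409.4167 cm⁴.
Top plate: 6 × 1.4, A = 8.4 cm², y = 19.3 cm, Ī = 1.372 cm⁴.
Centroid: ȳ = ΣA·y / ΣA = 5.840193 cm.
Transfer each piece to the horizontal axis through the centroid using Ī + A·d² with d = y − 5.840193:
  bottom plate: d = -5.040193 cm → contributes +942.7011 cm⁴
  web plate: d = 4.259807 cm → contributes +717.8979 cm⁴
  top plate: d = 13.45981 cm → contributes +1523.17 cm⁴
Total I = 3183.769 cm⁴.
Extreme fibre distance c = 14.15981 cm; S = I/c = 224.8455 cm³.

S_x ≈ 224.85 cm³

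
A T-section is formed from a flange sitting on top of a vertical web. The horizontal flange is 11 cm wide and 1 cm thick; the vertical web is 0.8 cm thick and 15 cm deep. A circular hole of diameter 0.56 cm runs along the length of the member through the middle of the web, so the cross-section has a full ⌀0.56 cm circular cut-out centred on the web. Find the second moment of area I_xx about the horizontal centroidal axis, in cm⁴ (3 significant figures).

Treat the section as a set of non-overlapping primitives; coordinates are from the bounding-box lower-left.
Flange: 11 × 1, A = 11 cm², y = 15.5 cm, Ī = 0.91667 cm⁴.
Web: 0.8 × 15, A = 12 cm², y = 7.5 cm, Ī = 225 cm⁴.
Hole (subtracted): ⌀0.56, A = 0.2463 cm², y = 7.5 cm, Ī = 0.0048275 cm⁴.
Centroid: ȳ = ΣA·y / ΣA = 11.368 cm.
Transfer each piece to the horizontal centroidal axis using Ī + A·d² with d = y − 11.368:
  flange: d = 4.1325 cm → contributes +188.77 cm⁴
  web: d = -3.8675 cm → contributes +404.49 cm⁴
  hole: d = -3.8675 cm → contributes −3.6889 cm⁴
Total I = 589.57 cm⁴.

I_xx ≈ 590 cm⁴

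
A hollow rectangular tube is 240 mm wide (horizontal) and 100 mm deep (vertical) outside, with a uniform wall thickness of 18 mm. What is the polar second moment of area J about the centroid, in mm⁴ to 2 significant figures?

J ≈ 8.5 × 10⁷ mm⁴

Treat the section as a set of non-overlapping primitives; coordinates are from the bounding-box lower-left.
Outer rectangle: 240 × 100, A = 24 000 mm², y = 50 mm, Ī = 20 000 000 mm⁴.
Inner void (subtracted): 204 × 64, A = 13 056 mm², y = 50 mm, Ī = 4 456 448 mm⁴.
By symmetry the centroid is at mid-height, ȳ = 50 mm.
All pieces are centred on the centroidal x-axis, so I = ΣĪ (holes subtracted) = 15 543 552 mm⁴.
Repeating about the centroidal y-axis gives I_y = 69 921 792 mm⁴.
Polar second moment: J = I_x + I_y = 85 465 344 mm⁴.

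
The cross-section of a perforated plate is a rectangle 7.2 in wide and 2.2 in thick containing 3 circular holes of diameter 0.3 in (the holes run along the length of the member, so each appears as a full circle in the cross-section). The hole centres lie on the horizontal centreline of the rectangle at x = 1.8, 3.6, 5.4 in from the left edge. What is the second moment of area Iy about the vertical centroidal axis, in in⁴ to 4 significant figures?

Split into non-overlapping primitives; take the origin at the lower-left of the bounding box.
Plate: 7.2 × 2.2, A = 15.84 in², x = 3.6 in, Ī = 68.4288 in⁴.
Hole 1 (subtracted): ⌀0.3, A = 0.0706858 in², x = 1.8 in, Ī = 0.000397608 in⁴.
Hole 2 (subtracted): ⌀0.3, A = 0.0706858 in², x = 3.6 in, Ī = 0.000397608 in⁴.
Hole 3 (subtracted): ⌀0.3, A = 0.0706858 in², x = 5.4 in, Ī = 0.000397608 in⁴.
By symmetry the centroid is at mid-width, x̄ = 3.6 in.
Transfer each piece to the vertical centroidal axis using Ī + A·d² with d = x − 3.6:
  plate: d = 0 in → contributes +68.4288 in⁴
  hole 1: d = -1.8 in → contributes −0.22942 in⁴
  hole 2: d = 0 in → contributes −0.000397608 in⁴
  hole 3: d = 1.8 in → contributes −0.22942 in⁴
Total I = 67.9696 in⁴.

Iy ≈ 67.97 in⁴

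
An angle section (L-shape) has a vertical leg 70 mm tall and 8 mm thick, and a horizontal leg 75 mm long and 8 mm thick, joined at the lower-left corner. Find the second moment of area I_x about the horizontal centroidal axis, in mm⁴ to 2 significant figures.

Decompose the section into non-overlapping parts with the origin at the bottom-left of its bounding rectangle.
Vertical leg: 8 × 70, A = 560 mm², y = 35 mm, Ī = 228 667 mm⁴.
Horizontal leg (remainder): 67 × 8, A = 536 mm², y = 4 mm, Ī = 2 859 mm⁴.
Centroid: ȳ = ΣA·y / ΣA = 19.84 mm.
Transfer each piece to the horizontal centroidal axis using Ī + A·d² with d = y − 19.84:
  vertical leg: d = 15.16 mm → contributes +357 379 mm⁴
  horizontal leg (remainder): d = -15.84 mm → contributes +137 334 mm⁴
Total I = 494 713 mm⁴.

I_x ≈ 4.9 × 10⁵ mm⁴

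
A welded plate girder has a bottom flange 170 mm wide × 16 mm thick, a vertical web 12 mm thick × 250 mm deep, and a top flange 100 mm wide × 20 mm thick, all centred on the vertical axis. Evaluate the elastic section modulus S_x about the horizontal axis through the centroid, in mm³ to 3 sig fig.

Break the section into simple shapes (no overlaps), measuring from the bottom-left corner of the bounding box.
Bottom plate: 170 × 16, A = 2 720 mm², y = 8 mm, Ī = 58 027 mm⁴.
Web plate: 12 × 250, A = 3 000 mm², y = 141 mm, Ī = 15 625 000 mm⁴.
Top plate: 100 × 20, A = 2 000 mm², y = 276 mm, Ī = 66 667 mm⁴.
Centroid: ȳ = ΣA·y / ΣA = 129.11 mm.
Transfer each piece to the horizontal axis through the centroid using Ī + A·d² with d = y − 129.11:
  bottom plate: d = -121.11 mm → contributes +39 956 615 mm⁴
  web plate: d = 11.886 mm → contributes +16 048 832 mm⁴
  top plate: d = 146.89 mm → contributes +43 217 667 mm⁴
Total I = 99 223 113 mm⁴.
Extreme fibre distance c = 156.89 mm; S = I/c = 632 454 mm³.

S_x ≈ 6.32 × 10⁵ mm³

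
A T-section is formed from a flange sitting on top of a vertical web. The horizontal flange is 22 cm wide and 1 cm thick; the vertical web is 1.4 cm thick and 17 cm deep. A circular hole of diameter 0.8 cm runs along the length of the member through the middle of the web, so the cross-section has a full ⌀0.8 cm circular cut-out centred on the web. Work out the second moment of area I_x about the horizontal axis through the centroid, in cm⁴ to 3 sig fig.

I_x ≈ 1490 cm⁴

Break the section into simple shapes (no overlaps), measuring from the bottom-left corner of the bounding box.
Flange: 22 × 1, A = 22 cm², y = 17.5 cm, Ī = 1.8333 cm⁴.
Web: 1.4 × 17, A = 23.8 cm², y = 8.5 cm, Ī = 573.18 cm⁴.
Hole (subtracted): ⌀0.8, A = 0.50265 cm², y = 8.5 cm, Ī = 0.020106 cm⁴.
Centroid: ȳ = ΣA·y / ΣA = 12.871 cm.
Transfer each piece to the horizontal axis through the centroid using Ī + A·d² with d = y − 12.871:
  flange: d = 4.6289 cm → contributes +473.22 cm⁴
  web: d = -4.3711 cm → contributes +1027.9 cm⁴
  hole: d = -4.3711 cm → contributes −9.6242 cm⁴
Total I = 1491.5 cm⁴.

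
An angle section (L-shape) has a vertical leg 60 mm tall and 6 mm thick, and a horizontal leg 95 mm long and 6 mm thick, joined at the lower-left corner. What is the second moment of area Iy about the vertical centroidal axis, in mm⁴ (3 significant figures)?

Decompose the section into non-overlapping parts with the origin at the bottom-left of its bounding rectangle.
Vertical leg: 6 × 60, A = 360 mm², x = 3 mm, Ī = 1 080 mm⁴.
Horizontal leg (remainder): 89 × 6, A = 534 mm², x = 50.5 mm, Ī = 352 485 mm⁴.
Centroid: x̄ = ΣA·x / ΣA = 31.372 mm.
Transfer each piece to the vertical centroidal axis using Ī + A·d² with d = x − 31.372:
  vertical leg: d = -28.372 mm → contributes +290 879 mm⁴
  horizontal leg (remainder): d = 19.128 mm → contributes +547 855 mm⁴
Total I = 838 734 mm⁴.

Iy ≈ 8.39 × 10⁵ mm⁴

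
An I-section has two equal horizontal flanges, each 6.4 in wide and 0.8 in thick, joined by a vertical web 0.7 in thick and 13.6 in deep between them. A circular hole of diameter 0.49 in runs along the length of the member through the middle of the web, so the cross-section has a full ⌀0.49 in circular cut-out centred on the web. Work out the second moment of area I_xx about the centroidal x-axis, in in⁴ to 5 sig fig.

I_xx ≈ 678.12 in⁴

Break the section into simple shapes (no overlaps), measuring from the bottom-left corner of the bounding box.
Bottom flange: 6.4 × 0.8, A = 5.12 in², y = 0.4 in, Ī = 0.2730667 in⁴.
Web: 0.7 × 13.6, A = 9.52 in², y = 7.6 in, Ī = 146.7349 in⁴.
Top flange: 6.4 × 0.8, A = 5.12 in², y = 14.8 in, Ī = 0.2730667 in⁴.
Hole (subtracted): ⌀0.49, A = 0.1885741 in², y = 7.6 in, Ī = 0.00282979 in⁴.
By symmetry the centroid is at mid-height, ȳ = 7.6 in.
Transfer each piece to the centroidal x-axis using Ī + A·d² with d = y − 7.6:
  bottom flange: d = -7.2 in → contributes +265.6939 in⁴
  web: d = 0 in → contributes +146.7349 in⁴
  top flange: d = 7.2 in → contributes +265.6939 in⁴
  hole: d = 0 in → contributes −0.00282979 in⁴
Total I = 678.1198 in⁴.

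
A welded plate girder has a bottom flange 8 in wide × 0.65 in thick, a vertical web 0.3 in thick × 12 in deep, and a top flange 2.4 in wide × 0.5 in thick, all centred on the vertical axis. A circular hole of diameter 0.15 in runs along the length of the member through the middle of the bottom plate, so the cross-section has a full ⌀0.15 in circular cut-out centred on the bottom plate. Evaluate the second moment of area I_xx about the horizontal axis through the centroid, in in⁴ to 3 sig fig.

Decompose the section into non-overlapping parts with the origin at the bottom-left of its bounding rectangle.
Bottom plate: 8 × 0.65, A = 5.2 in², y = 0.325 in, Ī = 0.18308 in⁴.
Web plate: 0.3 × 12, A = 3.6 in², y = 6.65 in, Ī = 43.2 in⁴.
Top plate: 2.4 × 0.5, A = 1.2 in², y = 12.9 in, Ī = 0.025 in⁴.
Hole (subtracted): ⌀0.15, A = 0.017671 in², y = 0.325 in, Ī = 0.00002485 in⁴.
Centroid: ȳ = ΣA·y / ΣA = 4.1177 in.
Transfer each piece to the horizontal axis through the centroid using Ī + A·d² with d = y − 4.1177:
  bottom plate: d = -3.7927 in → contributes +74.983 in⁴
  web plate: d = 2.5323 in → contributes +66.285 in⁴
  top plate: d = 8.7823 in → contributes +92.58 in⁴
  hole: d = -3.7927 in → contributes −0.25422 in⁴
Total I = 233.59 in⁴.

I_xx ≈ 234 in⁴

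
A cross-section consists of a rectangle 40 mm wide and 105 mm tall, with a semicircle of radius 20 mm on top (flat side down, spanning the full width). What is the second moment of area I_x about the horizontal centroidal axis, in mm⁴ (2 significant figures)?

Decompose the section into non-overlapping parts with the origin at the bottom-left of its bounding rectangle.
Rectangular body: 40 × 105, A = 4 200 mm², y = 52.5 mm, Ī = 3 858 750 mm⁴.
Semicircular cap: semicircle r = 20, A = 628.3 mm², y = 113.5 mm, Ī = 17 561 mm⁴.
Centroid: ȳ = ΣA·y / ΣA = 60.44 mm.
Transfer each piece to the horizontal centroidal axis using Ī + A·d² with d = y − 60.44:
  rectangular body: d = -7.937 mm → contributes +4 123 301 mm⁴
  semicircular cap: d = 53.05 mm → contributes +1 785 956 mm⁴
Total I = 5 909 257 mm⁴.

I_x ≈ 5.9 × 10⁶ mm⁴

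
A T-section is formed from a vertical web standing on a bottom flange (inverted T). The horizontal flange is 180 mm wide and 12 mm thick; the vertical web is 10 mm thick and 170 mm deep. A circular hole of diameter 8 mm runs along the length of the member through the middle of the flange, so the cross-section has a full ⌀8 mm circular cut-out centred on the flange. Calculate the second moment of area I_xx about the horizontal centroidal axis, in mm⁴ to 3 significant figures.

I_xx ≈ 1.19 × 10⁷ mm⁴

Treat the section as a set of non-overlapping primitives; coordinates are from the bounding-box lower-left.
Flange: 180 × 12, A = 2 160 mm², y = 6 mm, Ī = 25 920 mm⁴.
Web: 10 × 170, A = 1 700 mm², y = 97 mm, Ī = 4 094 167 mm⁴.
Hole (subtracted): ⌀8, A = 50.265 mm², y = 6 mm, Ī = 201.06 mm⁴.
Centroid: ȳ = ΣA·y / ΣA = 46.607 mm.
Transfer each piece to the horizontal centroidal axis using Ī + A·d² with d = y − 46.607:
  flange: d = -40.607 mm → contributes +3 587 518 mm⁴
  web: d = 50.393 mm → contributes +8 411 324 mm⁴
  hole: d = -40.607 mm → contributes −83 083 mm⁴
Total I = 11 915 759 mm⁴.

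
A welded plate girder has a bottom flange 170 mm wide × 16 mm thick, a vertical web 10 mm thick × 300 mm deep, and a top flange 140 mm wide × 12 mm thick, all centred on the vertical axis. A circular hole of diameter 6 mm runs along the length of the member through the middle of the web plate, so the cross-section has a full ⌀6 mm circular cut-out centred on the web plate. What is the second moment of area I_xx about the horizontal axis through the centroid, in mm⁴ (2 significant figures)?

Treat the section as a set of non-overlapping primitives; coordinates are from the bounding-box lower-left.
Bottom plate: 170 × 16, A = 2 720 mm², y = 8 mm, Ī = 58 027 mm⁴.
Web plate: 10 × 300, A = 3 000 mm², y = 166 mm, Ī = 22 500 000 mm⁴.
Top plate: 140 × 12, A = 1 680 mm², y = 322 mm, Ī = 20 160 mm⁴.
Hole (subtracted): ⌀6, A = 28.27 mm², y = 166 mm, Ī = 63.62 mm⁴.
Centroid: ȳ = ΣA·y / ΣA = 143.3 mm.
Transfer each piece to the horizontal axis through the centroid using Ī + A·d² with d = y − 143.3:
  bottom plate: d = -135.3 mm → contributes +49 816 467 mm⁴
  web plate: d = 22.75 mm → contributes +24 052 192 mm⁴
  top plate: d = 178.7 mm → contributes +53 696 605 mm⁴
  hole: d = 22.75 mm → contributes −14 693 mm⁴
Total I = 127 550 572 mm⁴.

I_xx ≈ 1.3 × 10⁸ mm⁴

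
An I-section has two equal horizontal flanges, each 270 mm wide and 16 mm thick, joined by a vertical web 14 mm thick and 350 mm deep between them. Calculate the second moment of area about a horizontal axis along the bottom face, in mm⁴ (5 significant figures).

Break the section into simple shapes (no overlaps), measuring from the bottom-left corner of the bounding box.
Bottom flange: 270 × 16, A = 4 320 mm², y = 8 mm, Ī = 92 160 mm⁴.
Web: 14 × 350, A = 4 900 mm², y = 191 mm, Ī = 50 020 833 mm⁴.
Top flange: 270 × 16, A = 4 320 mm², y = 374 mm, Ī = 92 160 mm⁴.
Transfer each piece to a horizontal axis along the bottom face using Ī + A·d² with d = y − 0:
  bottom flange: d = 8 mm → contributes +368 640 mm⁴
  web: d = 191 mm → contributes +228 777 733 mm⁴
  top flange: d = 374 mm → contributes +604 356 480 mm⁴
Total I = 833 502 853 mm⁴.

I_base ≈ 8.3350 × 10⁸ mm⁴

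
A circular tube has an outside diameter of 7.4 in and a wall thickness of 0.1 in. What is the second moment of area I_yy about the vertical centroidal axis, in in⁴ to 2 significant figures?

Treat the section as a set of non-overlapping primitives; coordinates are from the bounding-box lower-left.
Outer circle: ⌀7.4, A = 43.01 in², x = 3.7 in, Ī = 147.2 in⁴.
Bore (subtracted): ⌀7.2, A = 40.72 in², x = 3.7 in, Ī = 131.9 in⁴.
By symmetry the centroid is at mid-width, x̄ = 3.7 in.
All pieces are centred on the vertical centroidal axis, so I = ΣĪ (holes subtracted) = 15.28 in⁴.

I_yy ≈ 15 in⁴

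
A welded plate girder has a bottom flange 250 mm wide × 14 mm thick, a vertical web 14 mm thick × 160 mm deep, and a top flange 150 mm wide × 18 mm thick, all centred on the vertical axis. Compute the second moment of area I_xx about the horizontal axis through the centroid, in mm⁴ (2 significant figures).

I_xx ≈ 5.2 × 10⁷ mm⁴

Split into non-overlapping primitives; take the origin at the lower-left of the bounding box.
Bottom plate: 250 × 14, A = 3 500 mm², y = 7 mm, Ī = 57 167 mm⁴.
Web plate: 14 × 160, A = 2 240 mm², y = 94 mm, Ī = 4 778 667 mm⁴.
Top plate: 150 × 18, A = 2 700 mm², y = 183 mm, Ī = 72 900 mm⁴.
Centroid: ȳ = ΣA·y / ΣA = 86.39 mm.
Transfer each piece to the horizontal axis through the centroid using Ī + A·d² with d = y − 86.39:
  bottom plate: d = -79.39 mm → contributes +22 118 739 mm⁴
  web plate: d = 7.607 mm → contributes +4 908 275 mm⁴
  top plate: d = 96.61 mm → contributes +25 271 573 mm⁴
Total I = 52 298 587 mm⁴.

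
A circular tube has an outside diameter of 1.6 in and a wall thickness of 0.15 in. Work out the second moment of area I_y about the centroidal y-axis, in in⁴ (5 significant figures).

I_y ≈ 0.18150 in⁴

Treat the section as a set of non-overlapping primitives; coordinates are from the bounding-box lower-left.
Outer circle: ⌀1.6, A = 2.010619 in², x = 0.8 in, Ī = 0.3216991 in⁴.
Bore (subtracted): ⌀1.3, A = 1.327323 in², x = 0.8 in, Ī = 0.1401985 in⁴.
By symmetry the centroid is at mid-width, x̄ = 0.8 in.
All pieces are centred on the centroidal y-axis, so I = ΣĪ (holes subtracted) = 0.1815006 in⁴.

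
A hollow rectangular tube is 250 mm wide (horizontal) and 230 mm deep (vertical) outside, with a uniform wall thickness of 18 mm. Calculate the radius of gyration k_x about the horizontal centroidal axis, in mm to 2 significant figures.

Split into non-overlapping primitives; take the origin at the lower-left of the bounding box.
Outer rectangle: 250 × 230, A = 57 500 mm², y = 115 mm, Ī = 253 479 167 mm⁴.
Inner void (subtracted): 214 × 194, A = 41 516 mm², y = 115 mm, Ī = 130 208 015 mm⁴.
By symmetry the centroid is at mid-height, ȳ = 115 mm.
All pieces are centred on the horizontal centroidal axis, so I = ΣĪ (holes subtracted) = 123 271 152 mm⁴.
Radius of gyration: k = √(I/A) = √(123 271 152 / 15 984) = 87.82 mm.

k_x ≈ 88 mm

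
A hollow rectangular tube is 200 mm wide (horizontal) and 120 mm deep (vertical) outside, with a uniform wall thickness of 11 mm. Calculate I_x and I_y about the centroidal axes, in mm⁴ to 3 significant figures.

I_x ≈ 1.48 × 10⁷ mm⁴, I_y ≈ 3.39 × 10⁷ mm⁴

Break the section into simple shapes (no overlaps), measuring from the bottom-left corner of the bounding box.
Outer rectangle: 200 × 120, A = 24 000 mm², y = 60 mm, Ī = 28 800 000 mm⁴.
Inner void (subtracted): 178 × 98, A = 17 444 mm², y = 60 mm, Ī = 13 961 015 mm⁴.
By symmetry the centroid is at mid-height, ȳ = 60 mm.
All pieces are centred on the centroidal x-axis, so I = ΣĪ (holes subtracted) = 14 838 985 mm⁴.
Repeating about the centroidal y-axis gives I_y = 33 942 025 mm⁴.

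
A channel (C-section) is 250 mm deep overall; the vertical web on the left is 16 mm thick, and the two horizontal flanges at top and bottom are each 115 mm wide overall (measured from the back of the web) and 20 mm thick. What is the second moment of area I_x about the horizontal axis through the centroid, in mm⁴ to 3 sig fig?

I_x ≈ 7.33 × 10⁷ mm⁴

Treat the section as a set of non-overlapping primitives; coordinates are from the bounding-box lower-left.
Web: 16 × 250, A = 4 000 mm², y = 125 mm, Ī = 20 833 333 mm⁴.
Top flange (beyond web): 99 × 20, A = 1 980 mm², y = 240 mm, Ī = 66 000 mm⁴.
Bottom flange (beyond web): 99 × 20, A = 1 980 mm², y = 10 mm, Ī = 66 000 mm⁴.
By symmetry the centroid is at mid-height, ȳ = 125 mm.
Transfer each piece to the horizontal axis through the centroid using Ī + A·d² with d = y − 125:
  web: d = 0 mm → contributes +20 833 333 mm⁴
  top flange (beyond web): d = 115 mm → contributes +26 251 500 mm⁴
  bottom flange (beyond web): d = -115 mm → contributes +26 251 500 mm⁴
Total I = 73 336 333 mm⁴.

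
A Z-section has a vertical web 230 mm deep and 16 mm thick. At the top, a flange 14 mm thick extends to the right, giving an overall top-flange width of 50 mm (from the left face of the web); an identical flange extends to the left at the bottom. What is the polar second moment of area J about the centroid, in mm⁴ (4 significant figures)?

Split into non-overlapping primitives; take the origin at the lower-left of the bounding box.
Web: 16 × 230, A = 3 680 mm², y = 115 mm, Ī = 16 222 667 mm⁴.
Top flange (beyond web): 34 × 14, A = 476 mm², y = 223 mm, Ī = 7774.67 mm⁴.
Bottom flange (beyond web): 34 × 14, A = 476 mm², y = 7 mm, Ī = 7774.67 mm⁴.
Centroid: ȳ = ΣA·y / ΣA = 115 mm.
Transfer each piece to the centroidal x-axis using Ī + A·d² with d = y − 115:
  web: d = 0 mm → contributes +16 222 667 mm⁴
  top flange (beyond web): d = 108 mm → contributes +5 559 839 mm⁴
  bottom flange (beyond web): d = -108 mm → contributes +5 559 839 mm⁴
Total I = 27 342 344 mm⁴.
For the y-axis: x̄ = 42 mm.
Repeating about the centroidal y-axis gives I_y = 765 216 mm⁴.
Polar second moment: J = I_x + I_y = 28 107 560 mm⁴.

J ≈ 2.811 × 10⁷ mm⁴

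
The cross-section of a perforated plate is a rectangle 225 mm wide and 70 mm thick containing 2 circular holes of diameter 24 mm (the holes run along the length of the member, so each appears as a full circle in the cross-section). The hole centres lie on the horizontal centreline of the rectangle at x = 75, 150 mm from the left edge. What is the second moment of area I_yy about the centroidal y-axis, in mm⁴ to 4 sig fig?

I_yy ≈ 6.514 × 10⁷ mm⁴

Treat the section as a set of non-overlapping primitives; coordinates are from the bounding-box lower-left.
Plate: 225 × 70, A = 15 750 mm², x = 112.5 mm, Ī = 66 445 313 mm⁴.
Hole 1 (subtracted): ⌀24, A = 452.389 mm², x = 75 mm, Ī = 16 286 mm⁴.
Hole 2 (subtracted): ⌀24, A = 452.389 mm², x = 150 mm, Ī = 16 286 mm⁴.
By symmetry the centroid is at mid-width, x̄ = 112.5 mm.
Transfer each piece to the centroidal y-axis using Ī + A·d² with d = x − 112.5:
  plate: d = 0 mm → contributes +66 445 313 mm⁴
  hole 1: d = -37.5 mm → contributes −652 459 mm⁴
  hole 2: d = 37.5 mm → contributes −652 459 mm⁴
Total I = 65 140 395 mm⁴.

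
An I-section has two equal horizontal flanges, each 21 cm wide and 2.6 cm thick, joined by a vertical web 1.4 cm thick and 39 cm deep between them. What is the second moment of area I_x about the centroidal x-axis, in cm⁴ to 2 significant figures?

I_x ≈ 5.4 × 10⁴ cm⁴

Decompose the section into non-overlapping parts with the origin at the bottom-left of its bounding rectangle.
Bottom flange: 21 × 2.6, A = 54.6 cm², y = 1.3 cm, Ī = 30.76 cm⁴.
Web: 1.4 × 39, A = 54.6 cm², y = 22.1 cm, Ī = 6 921 cm⁴.
Top flange: 21 × 2.6, A = 54.6 cm², y = 42.9 cm, Ī = 30.76 cm⁴.
By symmetry the centroid is at mid-height, ȳ = 22.1 cm.
Transfer each piece to the centroidal x-axis using Ī + A·d² with d = y − 22.1:
  bottom flange: d = -20.8 cm → contributes +23 653 cm⁴
  web: d = 0 cm → contributes +6 921 cm⁴
  top flange: d = 20.8 cm → contributes +23 653 cm⁴
Total I = 54 226 cm⁴.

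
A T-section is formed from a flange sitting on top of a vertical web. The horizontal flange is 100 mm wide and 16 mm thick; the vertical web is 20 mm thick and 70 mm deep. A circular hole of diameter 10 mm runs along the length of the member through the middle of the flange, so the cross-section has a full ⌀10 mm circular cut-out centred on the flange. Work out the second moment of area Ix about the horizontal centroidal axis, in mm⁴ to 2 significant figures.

Ix ≈ 2.0 × 10⁶ mm⁴

Break the section into simple shapes (no overlaps), measuring from the bottom-left corner of the bounding box.
Flange: 100 × 16, A = 1 600 mm², y = 78 mm, Ī = 34 133 mm⁴.
Web: 20 × 70, A = 1 400 mm², y = 35 mm, Ī = 571 667 mm⁴.
Hole (subtracted): ⌀10, A = 78.54 mm², y = 78 mm, Ī = 490.9 mm⁴.
Centroid: ȳ = ΣA·y / ΣA = 57.39 mm.
Transfer each piece to the horizontal centroidal axis using Ī + A·d² with d = y − 57.39:
  flange: d = 20.61 mm → contributes +713 514 mm⁴
  web: d = -22.39 mm → contributes +1 273 746 mm⁴
  hole: d = 20.61 mm → contributes −33 840 mm⁴
Total I = 1 953 420 mm⁴.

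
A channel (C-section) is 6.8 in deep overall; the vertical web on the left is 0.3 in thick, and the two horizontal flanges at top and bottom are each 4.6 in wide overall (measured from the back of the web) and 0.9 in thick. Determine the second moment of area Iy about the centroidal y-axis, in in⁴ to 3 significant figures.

Treat the section as a set of non-overlapping primitives; coordinates are from the bounding-box lower-left.
Web: 0.3 × 6.8, A = 2.04 in², x = 0.15 in, Ī = 0.0153 in⁴.
Top flange (beyond web): 4.3 × 0.9, A = 3.87 in², x = 2.45 in, Ī = 5.963 in⁴.
Bottom flange (beyond web): 4.3 × 0.9, A = 3.87 in², x = 2.45 in, Ī = 5.963 in⁴.
Centroid: x̄ = ΣA·x / ΣA = 1.9702 in.
Transfer each piece to the centroidal y-axis using Ī + A·d² with d = x − 1.9702:
  web: d = -1.8202 in → contributes +6.7744 in⁴
  top flange (beyond web): d = 0.47975 in → contributes +6.8538 in⁴
  bottom flange (beyond web): d = 0.47975 in → contributes +6.8538 in⁴
Total I = 20.482 in⁴.

Iy ≈ 20.5 in⁴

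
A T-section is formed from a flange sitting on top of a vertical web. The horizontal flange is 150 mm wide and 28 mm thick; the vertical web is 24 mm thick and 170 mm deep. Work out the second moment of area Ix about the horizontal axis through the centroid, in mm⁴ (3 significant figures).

Ix ≈ 3.04 × 10⁷ mm⁴

Split into non-overlapping primitives; take the origin at the lower-left of the bounding box.
Flange: 150 × 28, A = 4 200 mm², y = 184 mm, Ī = 274 400 mm⁴.
Web: 24 × 170, A = 4 080 mm², y = 85 mm, Ī = 9 826 000 mm⁴.
Centroid: ȳ = ΣA·y / ΣA = 135.22 mm.
Transfer each piece to the horizontal axis through the centroid using Ī + A·d² with d = y − 135.22:
  flange: d = 48.783 mm → contributes +10 269 320 mm⁴
  web: d = -50.217 mm → contributes +20 114 888 mm⁴
Total I = 30 384 209 mm⁴.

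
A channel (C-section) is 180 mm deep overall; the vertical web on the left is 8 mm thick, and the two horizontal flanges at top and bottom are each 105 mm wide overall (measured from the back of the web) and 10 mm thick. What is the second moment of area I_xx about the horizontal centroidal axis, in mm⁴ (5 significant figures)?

Split into non-overlapping primitives; take the origin at the lower-left of the bounding box.
Web: 8 × 180, A = 1 440 mm², y = 90 mm, Ī = 3 888 000 mm⁴.
Top flange (beyond web): 97 × 10, A = 970 mm², y = 175 mm, Ī = 8083.333 mm⁴.
Bottom flange (beyond web): 97 × 10, A = 970 mm², y = 5 mm, Ī = 8083.333 mm⁴.
By symmetry the centroid is at mid-height, ȳ = 90 mm.
Transfer each piece to the horizontal centroidal axis using Ī + A·d² with d = y − 90:
  web: d = 0 mm → contributes +3 888 000 mm⁴
  top flange (beyond web): d = 85 mm → contributes +7 016 333 mm⁴
  bottom flange (beyond web): d = -85 mm → contributes +7 016 333 mm⁴
Total I = 17 920 667 mm⁴.

I_xx ≈ 1.7921 × 10⁷ mm⁴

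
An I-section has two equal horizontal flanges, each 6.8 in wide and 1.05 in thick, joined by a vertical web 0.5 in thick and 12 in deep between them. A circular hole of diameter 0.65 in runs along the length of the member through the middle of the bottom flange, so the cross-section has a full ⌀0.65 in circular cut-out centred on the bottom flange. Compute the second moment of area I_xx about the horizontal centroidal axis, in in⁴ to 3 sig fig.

Split into non-overlapping primitives; take the origin at the lower-left of the bounding box.
Bottom flange: 6.8 × 1.05, A = 7.14 in², y = 0.525 in, Ī = 0.65599 in⁴.
Web: 0.5 × 12, A = 6 in², y = 7.05 in, Ī = 72 in⁴.
Top flange: 6.8 × 1.05, A = 7.14 in², y = 13.575 in, Ī = 0.65599 in⁴.
Hole (subtracted): ⌀0.65, A = 0.33183 in², y = 0.525 in, Ī = 0.0087624 in⁴.
Centroid: ȳ = ΣA·y / ΣA = 7.1585 in.
Transfer each piece to the horizontal centroidal axis using Ī + A·d² with d = y − 7.1585:
  bottom flange: d = -6.6335 in → contributes +314.84 in⁴
  web: d = -0.10854 in → contributes +72.071 in⁴
  top flange: d = 6.4165 in → contributes +294.62 in⁴
  hole: d = -6.6335 in → contributes −14.611 in⁴
Total I = 666.92 in⁴.

I_xx ≈ 667 in⁴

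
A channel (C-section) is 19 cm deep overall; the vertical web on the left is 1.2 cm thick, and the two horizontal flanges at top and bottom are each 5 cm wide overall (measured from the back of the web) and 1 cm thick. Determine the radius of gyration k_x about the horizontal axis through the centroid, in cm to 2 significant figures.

k_x ≈ 6.5 cm

Decompose the section into non-overlapping parts with the origin at the bottom-left of its bounding rectangle.
Web: 1.2 × 19, A = 22.8 cm², y = 9.5 cm, Ī = 685.9 cm⁴.
Top flange (beyond web): 3.8 × 1, A = 3.8 cm², y = 18.5 cm, Ī = 0.3167 cm⁴.
Bottom flange (beyond web): 3.8 × 1, A = 3.8 cm², y = 0.5 cm, Ī = 0.3167 cm⁴.
By symmetry the centroid is at mid-height, ȳ = 9.5 cm.
Transfer each piece to the horizontal axis through the centroid using Ī + A·d² with d = y − 9.5:
  web: d = 0 cm → contributes +685.9 cm⁴
  top flange (beyond web): d = 9 cm → contributes +308.1 cm⁴
  bottom flange (beyond web): d = -9 cm → contributes +308.1 cm⁴
Total I = 1 302 cm⁴.
Radius of gyration: k = √(I/A) = √(1 302 / 30.4) = 6.545 cm.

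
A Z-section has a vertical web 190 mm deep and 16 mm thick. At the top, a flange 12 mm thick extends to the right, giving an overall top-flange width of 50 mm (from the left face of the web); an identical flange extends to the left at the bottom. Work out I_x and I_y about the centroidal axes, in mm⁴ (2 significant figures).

I_x ≈ 1.6 × 10⁷ mm⁴, I_y ≈ 6.5 × 10⁵ mm⁴

Decompose the section into non-overlapping parts with the origin at the bottom-left of its bounding rectangle.
Web: 16 × 190, A = 3 040 mm², y = 95 mm, Ī = 9 145 333 mm⁴.
Top flange (beyond web): 34 × 12, A = 408 mm², y = 184 mm, Ī = 4 896 mm⁴.
Bottom flange (beyond web): 34 × 12, A = 408 mm², y = 6 mm, Ī = 4 896 mm⁴.
Centroid: ȳ = ΣA·y / ΣA = 95 mm.
Transfer each piece to the centroidal x-axis using Ī + A·d² with d = y − 95:
  web: d = 0 mm → contributes +9 145 333 mm⁴
  top flange (beyond web): d = 89 mm → contributes +3 236 664 mm⁴
  bottom flange (beyond web): d = -89 mm → contributes +3 236 664 mm⁴
Total I = 15 618 661 mm⁴.
For the y-axis: x̄ = 42 mm.
Repeating about the centroidal y-axis gives I_y = 653 461 mm⁴.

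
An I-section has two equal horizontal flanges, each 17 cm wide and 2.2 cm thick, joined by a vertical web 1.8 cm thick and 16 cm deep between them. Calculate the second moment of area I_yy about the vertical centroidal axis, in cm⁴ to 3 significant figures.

I_yy ≈ 1810 cm⁴

Treat the section as a set of non-overlapping primitives; coordinates are from the bounding-box lower-left.
Bottom flange: 17 × 2.2, A = 37.4 cm², x = 8.5 cm, Ī = 900.72 cm⁴.
Web: 1.8 × 16, A = 28.8 cm², x = 8.5 cm, Ī = 7.776 cm⁴.
Top flange: 17 × 2.2, A = 37.4 cm², x = 8.5 cm, Ī = 900.72 cm⁴.
By symmetry the centroid is at mid-width, x̄ = 8.5 cm.
All pieces are centred on the vertical centroidal axis, so I = ΣĪ = 1809.2 cm⁴.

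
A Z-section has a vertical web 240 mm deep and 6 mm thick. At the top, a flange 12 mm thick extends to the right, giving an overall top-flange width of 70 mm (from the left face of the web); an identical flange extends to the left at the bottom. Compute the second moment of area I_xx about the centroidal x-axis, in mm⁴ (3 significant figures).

Break the section into simple shapes (no overlaps), measuring from the bottom-left corner of the bounding box.
Web: 6 × 240, A = 1 440 mm², y = 120 mm, Ī = 6 912 000 mm⁴.
Top flange (beyond web): 64 × 12, A = 768 mm², y = 234 mm, Ī = 9 216 mm⁴.
Bottom flange (beyond web): 64 × 12, A = 768 mm², y = 6 mm, Ī = 9 216 mm⁴.
Centroid: ȳ = ΣA·y / ΣA = 120 mm.
Transfer each piece to the centroidal x-axis using Ī + A·d² with d = y − 120:
  web: d = 0 mm → contributes +6 912 000 mm⁴
  top flange (beyond web): d = 114 mm → contributes +9 990 144 mm⁴
  bottom flange (beyond web): d = -114 mm → contributes +9 990 144 mm⁴
Total I = 26 892 288 mm⁴.

I_xx ≈ 2.69 × 10⁷ mm⁴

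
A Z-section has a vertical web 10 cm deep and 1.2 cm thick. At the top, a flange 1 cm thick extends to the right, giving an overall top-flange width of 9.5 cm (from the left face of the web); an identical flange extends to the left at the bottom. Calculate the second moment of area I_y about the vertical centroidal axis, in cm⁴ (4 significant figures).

Decompose the section into non-overlapping parts with the origin at the bottom-left of its bounding rectangle.
Web: 1.2 × 10, A = 12 cm², x = 8.9 cm, Ī = 1.44 cm⁴.
Top flange (beyond web): 8.3 × 1, A = 8.3 cm², x = 13.65 cm, Ī = 47.6489 cm⁴.
Bottom flange (beyond web): 8.3 × 1, A = 8.3 cm², x = 4.15 cm, Ī = 47.6489 cm⁴.
Centroid: x̄ = ΣA·x / ΣA = 8.9 cm.
Transfer each piece to the vertical centroidal axis using Ī + A·d² with d = x − 8.9:
  web: d = 0 cm → contributes +1.44 cm⁴
  top flange (beyond web): d = 4.75 cm → contributes +234.918 cm⁴
  bottom flange (beyond web): d = -4.75 cm → contributes +234.918 cm⁴
Total I = 471.275 cm⁴.

I_y ≈ 471.3 cm⁴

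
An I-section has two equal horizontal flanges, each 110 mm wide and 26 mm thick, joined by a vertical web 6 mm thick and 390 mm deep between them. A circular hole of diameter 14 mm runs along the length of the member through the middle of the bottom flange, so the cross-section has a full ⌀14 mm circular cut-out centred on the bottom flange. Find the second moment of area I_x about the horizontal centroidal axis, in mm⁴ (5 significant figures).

Treat the section as a set of non-overlapping primitives; coordinates are from the bounding-box lower-left.
Bottom flange: 110 × 26, A = 2 860 mm², y = 13 mm, Ī = 161113.3 mm⁴.
Web: 6 × 390, A = 2 340 mm², y = 221 mm, Ī = 29 659 500 mm⁴.
Top flange: 110 × 26, A = 2 860 mm², y = 429 mm, Ī = 161113.3 mm⁴.
Hole (subtracted): ⌀14, A = 153.938 mm², y = 13 mm, Ī = 1885.741 mm⁴.
Centroid: ȳ = ΣA·y / ΣA = 225.0499 mm.
Transfer each piece to the horizontal centroidal axis using Ī + A·d² with d = y − 225.0499:
  bottom flange: d = -212.0499 mm → contributes +128 761 525 mm⁴
  web: d = -4.049945 mm → contributes +29 697 881 mm⁴
  top flange: d = 203.9501 mm → contributes +119 124 601 mm⁴
  hole: d = -212.0499 mm → contributes −6 923 737 mm⁴
Total I = 270 660 270 mm⁴.

I_x ≈ 2.7066 × 10⁸ mm⁴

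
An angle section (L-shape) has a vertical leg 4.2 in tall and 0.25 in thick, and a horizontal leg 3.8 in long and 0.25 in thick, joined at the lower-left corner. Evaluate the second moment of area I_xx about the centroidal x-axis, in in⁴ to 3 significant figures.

Break the section into simple shapes (no overlaps), measuring from the bottom-left corner of the bounding box.
Vertical leg: 0.25 × 4.2, A = 1.05 in², y = 2.1 in, Ī = 1.5435 in⁴.
Horizontal leg (remainder): 3.55 × 0.25, A = 0.8875 in², y = 0.125 in, Ī = 0.0046224 in⁴.
Centroid: ȳ = ΣA·y / ΣA = 1.1953 in.
Transfer each piece to the centroidal x-axis using Ī + A·d² with d = y − 1.1953:
  vertical leg: d = 0.90468 in → contributes +2.4029 in⁴
  horizontal leg (remainder): d = -1.0703 in → contributes +1.0213 in⁴
Total I = 3.4242 in⁴.

I_xx ≈ 3.42 in⁴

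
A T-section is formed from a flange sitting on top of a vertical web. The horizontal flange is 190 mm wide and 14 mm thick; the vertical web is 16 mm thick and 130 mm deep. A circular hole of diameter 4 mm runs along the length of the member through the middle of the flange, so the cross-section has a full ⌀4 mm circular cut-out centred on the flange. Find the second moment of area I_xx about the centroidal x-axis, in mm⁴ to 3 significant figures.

I_xx ≈ 9.01 × 10⁶ mm⁴

Split into non-overlapping primitives; take the origin at the lower-left of the bounding box.
Flange: 190 × 14, A = 2 660 mm², y = 137 mm, Ī = 43 447 mm⁴.
Web: 16 × 130, A = 2 080 mm², y = 65 mm, Ī = 2 929 333 mm⁴.
Hole (subtracted): ⌀4, A = 12.566 mm², y = 137 mm, Ī = 12.566 mm⁴.
Centroid: ȳ = ΣA·y / ΣA = 105.32 mm.
Transfer each piece to the centroidal x-axis using Ī + A·d² with d = y − 105.32:
  flange: d = 31.679 mm → contributes +2 712 901 mm⁴
  web: d = -40.321 mm → contributes +6 310 975 mm⁴
  hole: d = 31.679 mm → contributes −12 624 mm⁴
Total I = 9 011 252 mm⁴.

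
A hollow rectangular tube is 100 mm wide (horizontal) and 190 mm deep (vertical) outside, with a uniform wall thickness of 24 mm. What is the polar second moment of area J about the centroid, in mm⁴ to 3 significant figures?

Treat the section as a set of non-overlapping primitives; coordinates are from the bounding-box lower-left.
Outer rectangle: 100 × 190, A = 19 000 mm², y = 95 mm, Ī = 57 158 333 mm⁴.
Inner void (subtracted): 52 × 142, A = 7 384 mm², y = 95 mm, Ī = 12 407 581 mm⁴.
By symmetry the centroid is at mid-height, ȳ = 95 mm.
All pieces are centred on the centroidal x-axis, so I = ΣĪ (holes subtracted) = 44 750 752 mm⁴.
Repeating about the centroidal y-axis gives I_y = 14 169 472 mm⁴.
Polar second moment: J = I_x + I_y = 58 920 224 mm⁴.

J ≈ 5.89 × 10⁷ mm⁴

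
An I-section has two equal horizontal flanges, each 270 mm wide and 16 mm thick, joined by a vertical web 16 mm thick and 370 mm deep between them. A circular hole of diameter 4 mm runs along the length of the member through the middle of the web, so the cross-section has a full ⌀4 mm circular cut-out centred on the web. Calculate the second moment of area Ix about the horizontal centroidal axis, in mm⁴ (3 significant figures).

Ix ≈ 3.90 × 10⁸ mm⁴

Decompose the section into non-overlapping parts with the origin at the bottom-left of its bounding rectangle.
Bottom flange: 270 × 16, A = 4 320 mm², y = 8 mm, Ī = 92 160 mm⁴.
Web: 16 × 370, A = 5 920 mm², y = 201 mm, Ī = 67 537 333 mm⁴.
Top flange: 270 × 16, A = 4 320 mm², y = 394 mm, Ī = 92 160 mm⁴.
Hole (subtracted): ⌀4, A = 12.566 mm², y = 201 mm, Ī = 12.566 mm⁴.
By symmetry the centroid is at mid-height, ȳ = 201 mm.
Transfer each piece to the horizontal centroidal axis using Ī + A·d² with d = y − 201:
  bottom flange: d = -193 mm → contributes +161 007 840 mm⁴
  web: d = 0 mm → contributes +67 537 333 mm⁴
  top flange: d = 193 mm → contributes +161 007 840 mm⁴
  hole: d = 0 mm → contributes −12.566 mm⁴
Total I = 389 553 001 mm⁴.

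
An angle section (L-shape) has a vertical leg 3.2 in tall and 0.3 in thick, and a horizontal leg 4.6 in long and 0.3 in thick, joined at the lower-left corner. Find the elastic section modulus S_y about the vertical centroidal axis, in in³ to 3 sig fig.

Treat the section as a set of non-overlapping primitives; coordinates are from the bounding-box lower-left.
Vertical leg: 0.3 × 3.2, A = 0.96 in², x = 0.15 in, Ī = 0.0072 in⁴.
Horizontal leg (remainder): 4.3 × 0.3, A = 1.29 in², x = 2.45 in, Ī = 1.9877 in⁴.
Centroid: x̄ = ΣA·x / ΣA = 1.4687 in.
Transfer each piece to the vertical centroidal axis using Ī + A·d² with d = x − 1.4687:
  vertical leg: d = -1.3187 in → contributes +1.6765 in⁴
  horizontal leg (remainder): d = 0.98133 in → contributes +3.23 in⁴
Total I = 4.9065 in⁴.
Extreme fibre distance c = 3.1313 in; S = I/c = 1.5669 in³.

S_y ≈ 1.57 in³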